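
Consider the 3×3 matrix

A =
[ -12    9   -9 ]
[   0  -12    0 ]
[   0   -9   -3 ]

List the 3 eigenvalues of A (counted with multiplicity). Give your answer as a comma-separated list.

Set up det(lambda·I - A) = 0.
Expanding the 3×3 determinant: p(lambda) = lambda^3 + 27·lambda^2 + 216·lambda + 432.
Rational-root test: lambda = -3 gives p(-3) = 0.
Dividing by (lambda + 3) leaves lambda^2 + 24·lambda + 144.
The quadratic factor is (lambda + 12)^2.
Eigenvalues: -12, -12, -3.

-12, -12, -3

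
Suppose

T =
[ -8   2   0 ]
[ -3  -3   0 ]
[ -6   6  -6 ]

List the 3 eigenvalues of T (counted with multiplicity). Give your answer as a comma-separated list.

-6, -6, -5

Compute the characteristic polynomial p(λ) = det(λI - T).
Expanding along the first row, p(λ) = λ^3 + 17λ^2 + 96λ + 180.
Since p(-6) = 0, λ = -6 is a root.
Dividing by (λ + 6) leaves λ^2 + 11λ + 30.
The quadratic factors as (λ + 6)·(λ + 5).
Eigenvalues: -6, -6, -5.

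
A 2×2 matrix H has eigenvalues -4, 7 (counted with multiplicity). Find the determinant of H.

-28

det(H) is the product of the eigenvalues: (-4) · (7) = -28.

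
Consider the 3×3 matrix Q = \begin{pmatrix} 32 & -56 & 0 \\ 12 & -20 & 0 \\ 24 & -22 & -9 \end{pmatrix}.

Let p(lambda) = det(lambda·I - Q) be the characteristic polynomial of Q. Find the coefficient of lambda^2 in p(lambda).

The coefficient of lambda^2 of det(lambda·I - Q) is −trace(Q).
trace(Q) = (32) + (-20) + (-9) = 3, so the coefficient is -3.

-3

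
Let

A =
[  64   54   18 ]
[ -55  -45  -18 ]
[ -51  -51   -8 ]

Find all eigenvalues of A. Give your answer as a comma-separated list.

The characteristic polynomial is p(λ) = det(λI - A).
Expanding along the first row, p(λ) = λ^3 - 11λ^2 - 62λ + 720.
Since p(-8) = 0, λ = -8 is a root.
Factor out (λ + 8): p(λ) = (λ + 8)·(λ^2 - 19λ + 90).
The quadratic factors as (λ - 9)·(λ - 10).
Eigenvalues: -8, 9, 10.

-8, 9, 10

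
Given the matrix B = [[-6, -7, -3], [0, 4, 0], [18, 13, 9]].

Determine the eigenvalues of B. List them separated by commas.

0, 3, 4

The characteristic polynomial is p(r) = det(rI - B).
Expanding the 3×3 determinant: p(r) = r^3 - 7r^2 + 12r.
Try r = 4: p(4) = 0, so 4 is a root.
Dividing by (r - 4) leaves r^2 - 3r.
The quadratic factors as r·(r - 3).
Eigenvalues: 0, 3, 4.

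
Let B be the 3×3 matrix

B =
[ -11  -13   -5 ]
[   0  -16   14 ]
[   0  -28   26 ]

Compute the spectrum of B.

-11, -2, 12

Set up det(λI - B) = 0.
Expanding along the first row, p(λ) = λ^3 + λ^2 - 134λ - 264.
Since p(-2) = 0, λ = -2 is a root.
Dividing by (λ + 2) leaves λ^2 - λ - 132.
The quadratic factors as (λ + 11)·(λ - 12).
Eigenvalues: -11, -2, 12.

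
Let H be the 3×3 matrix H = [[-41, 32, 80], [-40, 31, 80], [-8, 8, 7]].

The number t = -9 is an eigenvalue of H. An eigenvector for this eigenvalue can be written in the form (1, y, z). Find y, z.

We need (H + 9I)v = 0.
H + 9I = [[-32, 32, 80], [-40, 40, 80], [-8, 8, 16]].
Row 1: (-32)·1 + (32)·y + (80)·z = 0
Row 2: (-40)·1 + (40)·y + (80)·z = 0
Row 3: (-8)·1 + (8)·y + (16)·z = 0
Solving gives y = 1, z = 0.
Check: H·(1, 1, 0) = (-9, -9, 0) = -9·(1, 1, 0).

1, 0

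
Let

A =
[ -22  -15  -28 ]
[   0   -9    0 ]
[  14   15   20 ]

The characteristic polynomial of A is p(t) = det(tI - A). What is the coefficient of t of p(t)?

-30

p(t) = t^3 + 11t^2 - 30t - 432.
The coefficient of t is -30.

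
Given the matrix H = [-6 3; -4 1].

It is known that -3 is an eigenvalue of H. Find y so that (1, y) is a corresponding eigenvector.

We need (H + 3I)v = 0.
H + 3I = [[-3, 3], [-4, 4]].
Row 1: (-3)·1 + (3)·y = 0
Row 2: (-4)·1 + (4)·y = 0
Solving gives y = 1.
Check: H·(1, 1) = (-3, -3) = -3·(1, 1).

1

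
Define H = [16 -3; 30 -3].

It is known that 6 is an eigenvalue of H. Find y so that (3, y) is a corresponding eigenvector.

We need (H - 6I)v = 0.
H - 6I = [[10, -3], [30, -9]].
Row 1: (10)·3 + (-3)·y = 0
Row 2: (30)·3 + (-9)·y = 0
Solving gives y = 10.
Check: H·(3, 10) = (18, 60) = 6·(3, 10).

10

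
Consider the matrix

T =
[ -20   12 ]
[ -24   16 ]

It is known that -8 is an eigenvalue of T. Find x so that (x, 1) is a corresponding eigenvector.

We need (T + 8I)v = 0.
T + 8I = [[-12, 12], [-24, 24]].
Row 1: (-12)·x + (12)·1 = 0
Row 2: (-24)·x + (24)·1 = 0
Solving gives x = 1.
Check: T·(1, 1) = (-8, -8) = -8·(1, 1).

1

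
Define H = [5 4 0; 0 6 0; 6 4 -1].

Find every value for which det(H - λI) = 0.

Compute the characteristic polynomial p(lambda) = det(lambda·I - H).
Expanding the 3×3 determinant: p(lambda) = lambda^3 - 10·lambda^2 + 19·lambda + 30.
Rational-root test: lambda = 6 gives p(6) = 0.
Dividing by (lambda - 6) leaves lambda^2 - 4·lambda - 5.
The quadratic factors as (lambda + 1)·(lambda - 5).
Eigenvalues: -1, 5, 6.

-1, 5, 6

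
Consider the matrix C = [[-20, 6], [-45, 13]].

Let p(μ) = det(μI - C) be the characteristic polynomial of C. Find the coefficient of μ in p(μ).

7

The coefficient of μ of det(μI - C) is −trace(C).
trace(C) = (-20) + (13) = -7, so the coefficient is 7.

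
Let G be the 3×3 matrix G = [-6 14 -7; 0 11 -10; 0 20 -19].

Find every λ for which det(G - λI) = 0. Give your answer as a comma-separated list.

-9, -6, 1

Set up det(λI - G) = 0.
Cofactor expansion gives p(λ) = λ^3 + 14λ^2 + 39λ - 54.
Since p(-6) = 0, λ = -6 is a root.
Factor out (λ + 6): p(λ) = (λ + 6)·(λ^2 + 8λ - 9).
The quadratic factors as (λ + 9)·(λ - 1).
Eigenvalues: -9, -6, 1.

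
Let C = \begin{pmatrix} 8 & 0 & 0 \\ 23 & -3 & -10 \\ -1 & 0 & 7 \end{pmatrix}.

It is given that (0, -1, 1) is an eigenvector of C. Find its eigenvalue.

Compute Cv: C·(0, -1, 1) = (0, -7, 7).
Since Cv = λv, compare component 2: -7 = λ·-1, so λ = 7.

7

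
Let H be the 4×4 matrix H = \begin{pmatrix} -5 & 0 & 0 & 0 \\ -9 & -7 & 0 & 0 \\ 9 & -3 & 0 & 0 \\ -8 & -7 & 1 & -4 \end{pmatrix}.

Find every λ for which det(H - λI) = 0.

-7, -5, -4, 0

H is lower triangular, so its eigenvalues are the diagonal entries.
Diagonal: -5, -7, 0, -4.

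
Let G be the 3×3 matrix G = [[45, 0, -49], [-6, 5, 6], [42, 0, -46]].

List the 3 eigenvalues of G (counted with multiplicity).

The characteristic polynomial is p(t) = det(tI - G).
Expanding the 3×3 determinant: p(t) = t^3 - 4t^2 - 17t + 60.
Rational-root test: t = 5 gives p(5) = 0.
Dividing by (t - 5) leaves t^2 + t - 12.
The quadratic factors as (t + 4)·(t - 3).
Eigenvalues: -4, 3, 5.

-4, 3, 5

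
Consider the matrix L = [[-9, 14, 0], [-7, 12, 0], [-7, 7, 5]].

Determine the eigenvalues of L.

Set up det(λI - L) = 0.
Cofactor expansion gives p(λ) = λ^3 - 8λ^2 + 5λ + 50.
Since p(5) = 0, λ = 5 is a root.
Factor out (λ - 5): p(λ) = (λ - 5)·(λ^2 - 3λ - 10).
The quadratic factors as (λ + 2)·(λ - 5).
Eigenvalues: -2, 5, 5.

-2, 5, 5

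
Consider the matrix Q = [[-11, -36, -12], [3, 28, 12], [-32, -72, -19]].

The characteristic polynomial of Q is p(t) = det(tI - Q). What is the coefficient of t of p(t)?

-43

p(t) = t^3 + 2t^2 - 43t + 40.
The coefficient of t is -43.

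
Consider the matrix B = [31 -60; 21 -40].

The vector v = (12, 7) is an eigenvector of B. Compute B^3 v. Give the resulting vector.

First find the eigenvalue: Bv = (-48, -28) = -4·(12, 7), so λ = -4.
Then B^3 v = λ^3·v = (-4)^3·(12, 7) = -64·(12, 7) = (-768, -448).

(-768, -448)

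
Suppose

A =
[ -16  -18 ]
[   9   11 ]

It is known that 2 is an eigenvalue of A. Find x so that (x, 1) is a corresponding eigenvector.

We need (A - 2I)v = 0.
A - 2I = [[-18, -18], [9, 9]].
Row 1: (-18)·x + (-18)·1 = 0
Row 2: (9)·x + (9)·1 = 0
Solving gives x = -1.
Check: A·(-1, 1) = (-2, 2) = 2·(-1, 1).

-1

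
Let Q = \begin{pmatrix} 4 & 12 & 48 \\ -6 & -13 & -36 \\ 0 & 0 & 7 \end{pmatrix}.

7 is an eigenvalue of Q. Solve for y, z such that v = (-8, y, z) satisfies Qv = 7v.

We need (Q - 7I)v = 0.
Q - 7I = [[-3, 12, 48], [-6, -20, -36], [0, 0, 0]].
Row 1: (-3)·-8 + (12)·y + (48)·z = 0
Row 2: (-6)·-8 + (-20)·y + (-36)·z = 0
Row 3: (0)·-8 + (0)·y + (0)·z = 0
Solving gives y = 6, z = -2.
Check: Q·(-8, 6, -2) = (-56, 42, -14) = 7·(-8, 6, -2).

6, -2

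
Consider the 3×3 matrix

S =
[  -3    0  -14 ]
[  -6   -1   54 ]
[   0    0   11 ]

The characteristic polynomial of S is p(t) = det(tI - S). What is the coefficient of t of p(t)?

p(t) = t^3 - 7t^2 - 41t - 33.
The coefficient of t is -41.

-41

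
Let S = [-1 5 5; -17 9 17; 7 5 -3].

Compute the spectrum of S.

-8, 4, 9

Compute the characteristic polynomial p(s) = det(sI - S).
Expanding along the first row, p(s) = s^3 - 5s^2 - 68s + 288.
Since p(9) = 0, s = 9 is a root.
Factor out (s - 9): p(s) = (s - 9)·(s^2 + 4s - 32).
The quadratic factors as (s + 8)·(s - 4).
Eigenvalues: -8, 4, 9.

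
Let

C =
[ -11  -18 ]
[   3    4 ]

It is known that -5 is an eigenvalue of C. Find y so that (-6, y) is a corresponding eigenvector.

We need (C + 5I)v = 0.
C + 5I = [[-6, -18], [3, 9]].
Row 1: (-6)·-6 + (-18)·y = 0
Row 2: (3)·-6 + (9)·y = 0
Solving gives y = 2.
Check: C·(-6, 2) = (30, -10) = -5·(-6, 2).

2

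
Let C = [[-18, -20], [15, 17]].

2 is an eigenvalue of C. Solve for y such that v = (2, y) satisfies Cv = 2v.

We need (C - 2I)v = 0.
C - 2I = [[-20, -20], [15, 15]].
Row 1: (-20)·2 + (-20)·y = 0
Row 2: (15)·2 + (15)·y = 0
Solving gives y = -2.
Check: C·(2, -2) = (4, -4) = 2·(2, -2).

-2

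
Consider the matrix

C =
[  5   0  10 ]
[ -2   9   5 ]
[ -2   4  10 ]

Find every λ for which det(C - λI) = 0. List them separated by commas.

Compute the characteristic polynomial p(s) = det(sI - C).
Cofactor expansion gives p(s) = s^3 - 24s^2 + 185s - 450.
Rational-root test: s = 5 gives p(5) = 0.
Dividing by (s - 5) leaves s^2 - 19s + 90.
The quadratic factors as (s - 9)·(s - 10).
Eigenvalues: 5, 9, 10.

5, 9, 10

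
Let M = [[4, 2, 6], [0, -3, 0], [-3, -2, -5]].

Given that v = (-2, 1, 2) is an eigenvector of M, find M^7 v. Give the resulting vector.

(4374, -2187, -4374)

First find the eigenvalue: Mv = (6, -3, -6) = -3·(-2, 1, 2), so λ = -3.
Then M^7 v = λ^7·v = (-3)^7·(-2, 1, 2) = -2187·(-2, 1, 2) = (4374, -2187, -4374).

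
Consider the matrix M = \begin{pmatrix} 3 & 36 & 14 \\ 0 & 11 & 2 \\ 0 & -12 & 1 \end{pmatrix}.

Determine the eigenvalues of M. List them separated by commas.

Compute the characteristic polynomial p(λ) = det(λI - M).
Cofactor expansion gives p(λ) = λ^3 - 15λ^2 + 71λ - 105.
Since p(5) = 0, λ = 5 is a root.
Dividing by (λ - 5) leaves λ^2 - 10λ + 21.
The quadratic factors as (λ - 3)·(λ - 7).
Eigenvalues: 3, 5, 7.

3, 5, 7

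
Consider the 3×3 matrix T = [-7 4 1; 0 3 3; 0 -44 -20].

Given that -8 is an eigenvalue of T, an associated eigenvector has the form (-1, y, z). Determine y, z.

3, -11

We need (T + 8I)v = 0.
T + 8I = [[1, 4, 1], [0, 11, 3], [0, -44, -12]].
Row 1: (1)·-1 + (4)·y + (1)·z = 0
Row 2: (0)·-1 + (11)·y + (3)·z = 0
Row 3: (0)·-1 + (-44)·y + (-12)·z = 0
Solving gives y = 3, z = -11.
Check: T·(-1, 3, -11) = (8, -24, 88) = -8·(-1, 3, -11).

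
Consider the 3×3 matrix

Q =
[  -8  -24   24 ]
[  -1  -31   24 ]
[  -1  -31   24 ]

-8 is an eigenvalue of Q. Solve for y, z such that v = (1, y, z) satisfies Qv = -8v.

1, 1

We need (Q + 8I)v = 0.
Q + 8I = [[0, -24, 24], [-1, -23, 24], [-1, -31, 32]].
Row 1: (0)·1 + (-24)·y + (24)·z = 0
Row 2: (-1)·1 + (-23)·y + (24)·z = 0
Row 3: (-1)·1 + (-31)·y + (32)·z = 0
Solving gives y = 1, z = 1.
Check: Q·(1, 1, 1) = (-8, -8, -8) = -8·(1, 1, 1).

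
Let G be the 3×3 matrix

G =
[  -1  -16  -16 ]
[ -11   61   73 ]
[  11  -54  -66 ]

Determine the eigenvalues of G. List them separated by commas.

-12, -1, 7

Compute the characteristic polynomial p(λ) = det(λI - G).
Expanding the 3×3 determinant: p(λ) = λ^3 + 6λ^2 - 79λ - 84.
Try λ = 7: p(7) = 0, so 7 is a root.
Dividing by (λ - 7) leaves λ^2 + 13λ + 12.
The quadratic factors as (λ + 12)·(λ + 1).
Eigenvalues: -12, -1, 7.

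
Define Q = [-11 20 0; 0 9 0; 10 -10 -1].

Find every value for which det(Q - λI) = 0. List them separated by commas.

-11, -1, 9

The characteristic polynomial is p(μ) = det(μI - Q).
Expanding along the first row, p(μ) = μ^3 + 3μ^2 - 97μ - 99.
Try μ = -1: p(-1) = 0, so -1 is a root.
Factor out (μ + 1): p(μ) = (μ + 1)·(μ^2 + 2μ - 99).
The quadratic factors as (μ + 11)·(μ - 9).
Eigenvalues: -11, -1, 9.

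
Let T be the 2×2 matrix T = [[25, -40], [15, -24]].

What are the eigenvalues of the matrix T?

0, 1

det(T - λI) = (25 - λ)(-24 - λ) - (-40)·(15) = λ^2 - λ.
This factors as λ·(λ - 1) = 0.
Eigenvalues: 0, 1.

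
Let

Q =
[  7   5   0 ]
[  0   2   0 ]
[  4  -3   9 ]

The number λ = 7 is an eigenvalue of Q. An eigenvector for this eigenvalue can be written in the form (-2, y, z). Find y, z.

0, 4

We need (Q - 7I)v = 0.
Q - 7I = [[0, 5, 0], [0, -5, 0], [4, -3, 2]].
Row 1: (0)·-2 + (5)·y + (0)·z = 0
Row 2: (0)·-2 + (-5)·y + (0)·z = 0
Row 3: (4)·-2 + (-3)·y + (2)·z = 0
Solving gives y = 0, z = 4.
Check: Q·(-2, 0, 4) = (-14, 0, 28) = 7·(-2, 0, 4).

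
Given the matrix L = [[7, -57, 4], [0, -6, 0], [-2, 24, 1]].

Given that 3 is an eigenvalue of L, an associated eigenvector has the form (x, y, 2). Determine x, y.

-2, 0

We need (L - 3I)v = 0.
L - 3I = [[4, -57, 4], [0, -9, 0], [-2, 24, -2]].
Row 1: (4)·x + (-57)·y + (4)·2 = 0
Row 2: (0)·x + (-9)·y + (0)·2 = 0
Row 3: (-2)·x + (24)·y + (-2)·2 = 0
Solving gives x = -2, y = 0.
Check: L·(-2, 0, 2) = (-6, 0, 6) = 3·(-2, 0, 2).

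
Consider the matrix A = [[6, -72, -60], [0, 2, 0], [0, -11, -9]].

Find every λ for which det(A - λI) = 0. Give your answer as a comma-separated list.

Compute the characteristic polynomial p(λ) = det(λI - A).
Expanding along the first row, p(λ) = λ^3 + λ^2 - 60λ + 108.
Since p(2) = 0, λ = 2 is a root.
Factor out (λ - 2): p(λ) = (λ - 2)·(λ^2 + 3λ - 54).
The quadratic factors as (λ + 9)·(λ - 6).
Eigenvalues: -9, 2, 6.

-9, 2, 6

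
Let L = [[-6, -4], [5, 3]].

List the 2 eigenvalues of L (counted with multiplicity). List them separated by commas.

det(L - sI) = (-6 - s)(3 - s) - (-4)·(5) = s^2 + 3s + 2.
This factors as (s + 2)·(s + 1) = 0.
Eigenvalues: -2, -1.

-2, -1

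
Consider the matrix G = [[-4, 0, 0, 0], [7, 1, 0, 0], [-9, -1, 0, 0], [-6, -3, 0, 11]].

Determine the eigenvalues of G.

-4, 0, 1, 11

G is lower triangular, so its eigenvalues are the diagonal entries.
Diagonal: -4, 1, 0, 11.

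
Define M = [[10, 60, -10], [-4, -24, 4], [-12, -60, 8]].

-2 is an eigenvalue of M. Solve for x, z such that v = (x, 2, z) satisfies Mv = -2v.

We need (M + 2I)v = 0.
M + 2I = [[12, 60, -10], [-4, -22, 4], [-12, -60, 10]].
Row 1: (12)·x + (60)·2 + (-10)·z = 0
Row 2: (-4)·x + (-22)·2 + (4)·z = 0
Row 3: (-12)·x + (-60)·2 + (10)·z = 0
Solving gives x = -5, z = 6.
Check: M·(-5, 2, 6) = (10, -4, -12) = -2·(-5, 2, 6).

-5, 6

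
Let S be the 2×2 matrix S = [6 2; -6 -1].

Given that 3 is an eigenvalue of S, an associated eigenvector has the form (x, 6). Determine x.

We need (S - 3I)v = 0.
S - 3I = [[3, 2], [-6, -4]].
Row 1: (3)·x + (2)·6 = 0
Row 2: (-6)·x + (-4)·6 = 0
Solving gives x = -4.
Check: S·(-4, 6) = (-12, 18) = 3·(-4, 6).

-4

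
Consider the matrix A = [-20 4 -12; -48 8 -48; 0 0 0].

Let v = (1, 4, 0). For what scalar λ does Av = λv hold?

Compute Av: A·(1, 4, 0) = (-4, -16, 0).
Since Av = λv, compare component 1: -4 = λ·1, so λ = -4.

-4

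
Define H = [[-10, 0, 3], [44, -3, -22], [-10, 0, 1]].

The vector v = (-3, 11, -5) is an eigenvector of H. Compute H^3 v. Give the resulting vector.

(375, -1375, 625)

First find the eigenvalue: Hv = (15, -55, 25) = -5·(-3, 11, -5), so λ = -5.
Then H^3 v = λ^3·v = (-5)^3·(-3, 11, -5) = -125·(-3, 11, -5) = (375, -1375, 625).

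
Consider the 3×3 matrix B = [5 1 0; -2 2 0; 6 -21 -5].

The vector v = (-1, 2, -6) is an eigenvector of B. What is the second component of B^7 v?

First find the eigenvalue: Bv = (-3, 6, -18) = 3·(-1, 2, -6), so λ = 3.
Then B^7 v = λ^7·v = 3^7·(-1, 2, -6) = 2187·(-1, 2, -6) = (-2187, 4374, -13122).

4374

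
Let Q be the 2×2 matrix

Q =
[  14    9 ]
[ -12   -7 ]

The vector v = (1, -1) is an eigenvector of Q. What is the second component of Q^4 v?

-625

First find the eigenvalue: Qv = (5, -5) = 5·(1, -1), so λ = 5.
Then Q^4 v = λ^4·v = 5^4·(1, -1) = 625·(1, -1) = (625, -625).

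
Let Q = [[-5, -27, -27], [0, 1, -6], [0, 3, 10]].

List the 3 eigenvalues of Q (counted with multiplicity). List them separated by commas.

-5, 4, 7

Set up det(rI - Q) = 0.
Expanding the 3×3 determinant: p(r) = r^3 - 6r^2 - 27r + 140.
Rational-root test: r = 7 gives p(7) = 0.
Factor out (r - 7): p(r) = (r - 7)·(r^2 + r - 20).
The quadratic factors as (r + 5)·(r - 4).
Eigenvalues: -5, 4, 7.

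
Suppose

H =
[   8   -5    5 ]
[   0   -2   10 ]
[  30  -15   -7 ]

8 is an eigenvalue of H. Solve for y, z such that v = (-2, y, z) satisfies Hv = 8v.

-2, -2

We need (H - 8I)v = 0.
H - 8I = [[0, -5, 5], [0, -10, 10], [30, -15, -15]].
Row 1: (0)·-2 + (-5)·y + (5)·z = 0
Row 2: (0)·-2 + (-10)·y + (10)·z = 0
Row 3: (30)·-2 + (-15)·y + (-15)·z = 0
Solving gives y = -2, z = -2.
Check: H·(-2, -2, -2) = (-16, -16, -16) = 8·(-2, -2, -2).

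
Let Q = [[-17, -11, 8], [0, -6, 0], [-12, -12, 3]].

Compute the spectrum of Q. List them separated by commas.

-9, -6, -5

Compute the characteristic polynomial p(lambda) = det(lambda·I - Q).
Expanding along the first row, p(lambda) = lambda^3 + 20·lambda^2 + 129·lambda + 270.
Rational-root test: lambda = -5 gives p(-5) = 0.
Factor out (lambda + 5): p(lambda) = (lambda + 5)·(lambda^2 + 15·lambda + 54).
The quadratic factors as (lambda + 9)·(lambda + 6).
Eigenvalues: -9, -6, -5.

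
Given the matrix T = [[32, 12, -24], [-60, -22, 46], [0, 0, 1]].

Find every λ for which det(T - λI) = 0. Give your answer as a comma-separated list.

The characteristic polynomial is p(t) = det(tI - T).
Cofactor expansion gives p(t) = t^3 - 11t^2 + 26t - 16.
Since p(1) = 0, t = 1 is a root.
Factor out (t - 1): p(t) = (t - 1)·(t^2 - 10t + 16).
The quadratic factors as (t - 2)·(t - 8).
Eigenvalues: 1, 2, 8.

1, 2, 8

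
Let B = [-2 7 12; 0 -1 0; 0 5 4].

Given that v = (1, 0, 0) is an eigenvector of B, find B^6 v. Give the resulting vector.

(64, 0, 0)

First find the eigenvalue: Bv = (-2, 0, 0) = -2·(1, 0, 0), so λ = -2.
Then B^6 v = λ^6·v = (-2)^6·(1, 0, 0) = 64·(1, 0, 0) = (64, 0, 0).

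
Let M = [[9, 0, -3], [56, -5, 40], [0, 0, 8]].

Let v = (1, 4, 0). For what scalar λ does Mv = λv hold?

Compute Mv: M·(1, 4, 0) = (9, 36, 0).
Since Mv = λv, compare component 1: 9 = λ·1, so λ = 9.

9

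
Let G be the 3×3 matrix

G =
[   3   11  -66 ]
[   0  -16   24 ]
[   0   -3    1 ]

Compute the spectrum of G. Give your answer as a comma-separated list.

Set up det(sI - G) = 0.
Expanding the 3×3 determinant: p(s) = s^3 + 12s^2 + 11s - 168.
Try s = -7: p(-7) = 0, so -7 is a root.
Dividing by (s + 7) leaves s^2 + 5s - 24.
The quadratic factors as (s + 8)·(s - 3).
Eigenvalues: -8, -7, 3.

-8, -7, 3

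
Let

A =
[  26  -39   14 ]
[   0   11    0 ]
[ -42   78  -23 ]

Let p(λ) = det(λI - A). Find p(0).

p(0) = det(0·I − A) = det(−A) = (−1)^3·det(A).
det(A) = -110, so p(0) = 110.

110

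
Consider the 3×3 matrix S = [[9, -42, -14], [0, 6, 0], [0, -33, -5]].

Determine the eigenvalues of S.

Compute the characteristic polynomial p(μ) = det(μI - S).
Expanding the 3×3 determinant: p(μ) = μ^3 - 10μ^2 - 21μ + 270.
Try μ = -5: p(-5) = 0, so -5 is a root.
Dividing by (μ + 5) leaves μ^2 - 15μ + 54.
The quadratic factors as (μ - 6)·(μ - 9).
Eigenvalues: -5, 6, 9.

-5, 6, 9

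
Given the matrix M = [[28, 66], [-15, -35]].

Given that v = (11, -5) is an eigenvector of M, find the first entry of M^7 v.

First find the eigenvalue: Mv = (-22, 10) = -2·(11, -5), so λ = -2.
Then M^7 v = λ^7·v = (-2)^7·(11, -5) = -128·(11, -5) = (-1408, 640).

-1408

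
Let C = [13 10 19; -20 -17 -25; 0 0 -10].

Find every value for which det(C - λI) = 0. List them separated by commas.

-10, -7, 3

The characteristic polynomial is p(λ) = det(λI - C).
Cofactor expansion gives p(λ) = λ^3 + 14λ^2 + 19λ - 210.
Rational-root test: λ = -7 gives p(-7) = 0.
Dividing by (λ + 7) leaves λ^2 + 7λ - 30.
The quadratic factors as (λ + 10)·(λ - 3).
Eigenvalues: -10, -7, 3.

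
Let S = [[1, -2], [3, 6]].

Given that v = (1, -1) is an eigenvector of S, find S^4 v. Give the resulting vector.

First find the eigenvalue: Sv = (3, -3) = 3·(1, -1), so λ = 3.
Then S^4 v = λ^4·v = 3^4·(1, -1) = 81·(1, -1) = (81, -81).

(81, -81)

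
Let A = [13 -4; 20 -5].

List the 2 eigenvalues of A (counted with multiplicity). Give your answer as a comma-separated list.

3, 5

det(A - rI) = (13 - r)(-5 - r) - (-4)·(20) = r^2 - 8r + 15.
This factors as (r - 3)·(r - 5) = 0.
Eigenvalues: 3, 5.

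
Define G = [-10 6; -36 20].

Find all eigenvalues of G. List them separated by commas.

det(G - lambda·I) = (-10 - lambda)(20 - lambda) - (6)·(-36) = lambda^2 - 10·lambda + 16.
This factors as (lambda - 2)·(lambda - 8) = 0.
Eigenvalues: 2, 8.

2, 8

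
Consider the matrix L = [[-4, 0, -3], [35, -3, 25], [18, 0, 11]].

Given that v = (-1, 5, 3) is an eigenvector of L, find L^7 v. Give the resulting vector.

(-78125, 390625, 234375)

First find the eigenvalue: Lv = (-5, 25, 15) = 5·(-1, 5, 3), so λ = 5.
Then L^7 v = λ^7·v = 5^7·(-1, 5, 3) = 78125·(-1, 5, 3) = (-78125, 390625, 234375).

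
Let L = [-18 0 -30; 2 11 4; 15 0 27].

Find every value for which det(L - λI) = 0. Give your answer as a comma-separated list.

The characteristic polynomial is p(r) = det(rI - L).
Cofactor expansion gives p(r) = r^3 - 20r^2 + 63r + 396.
Rational-root test: r = 11 gives p(11) = 0.
Dividing by (r - 11) leaves r^2 - 9r - 36.
The quadratic factors as (r + 3)·(r - 12).
Eigenvalues: -3, 11, 12.

-3, 11, 12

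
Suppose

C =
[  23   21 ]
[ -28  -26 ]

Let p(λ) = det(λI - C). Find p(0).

p(0) = det(0·I − C) = det(−C) = (−1)^2·det(C).
det(C) = -10, so p(0) = -10.

-10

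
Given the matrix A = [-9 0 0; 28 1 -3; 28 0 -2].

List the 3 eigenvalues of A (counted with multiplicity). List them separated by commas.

-9, -2, 1

Compute the characteristic polynomial p(r) = det(rI - A).
Expanding along the first row, p(r) = r^3 + 10r^2 + 7r - 18.
Since p(-2) = 0, r = -2 is a root.
Factor out (r + 2): p(r) = (r + 2)·(r^2 + 8r - 9).
The quadratic factors as (r + 9)·(r - 1).
Eigenvalues: -9, -2, 1.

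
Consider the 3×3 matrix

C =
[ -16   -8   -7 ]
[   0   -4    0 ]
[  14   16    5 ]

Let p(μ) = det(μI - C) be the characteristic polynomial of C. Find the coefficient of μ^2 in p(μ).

15

The coefficient of μ^2 of det(μI - C) is −trace(C).
trace(C) = (-16) + (-4) + (5) = -15, so the coefficient is 15.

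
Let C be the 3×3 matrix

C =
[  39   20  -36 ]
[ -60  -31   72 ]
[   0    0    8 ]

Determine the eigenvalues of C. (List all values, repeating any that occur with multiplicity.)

-1, 8, 9

Set up det(λI - C) = 0.
Expanding the 3×3 determinant: p(λ) = λ^3 - 16λ^2 + 55λ + 72.
Try λ = 9: p(9) = 0, so 9 is a root.
Dividing by (λ - 9) leaves λ^2 - 7λ - 8.
The quadratic factors as (λ + 1)·(λ - 8).
Eigenvalues: -1, 8, 9.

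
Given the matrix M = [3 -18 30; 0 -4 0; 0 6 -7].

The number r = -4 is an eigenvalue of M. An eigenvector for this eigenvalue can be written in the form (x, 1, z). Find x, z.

-6, 2

We need (M + 4I)v = 0.
M + 4I = [[7, -18, 30], [0, 0, 0], [0, 6, -3]].
Row 1: (7)·x + (-18)·1 + (30)·z = 0
Row 2: (0)·x + (0)·1 + (0)·z = 0
Row 3: (0)·x + (6)·1 + (-3)·z = 0
Solving gives x = -6, z = 2.
Check: M·(-6, 1, 2) = (24, -4, -8) = -4·(-6, 1, 2).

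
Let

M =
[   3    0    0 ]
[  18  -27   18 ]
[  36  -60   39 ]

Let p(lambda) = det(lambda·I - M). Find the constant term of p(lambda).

-81

p(lambda) = lambda^3 - 15·lambda^2 + 63·lambda - 81.
The constant term is -81.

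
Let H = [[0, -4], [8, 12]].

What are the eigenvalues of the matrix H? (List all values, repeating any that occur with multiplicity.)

4, 8

det(H - μI) = (0 - μ)(12 - μ) - (-4)·(8) = μ^2 - 12μ + 32.
This factors as (μ - 4)·(μ - 8) = 0.
Eigenvalues: 4, 8.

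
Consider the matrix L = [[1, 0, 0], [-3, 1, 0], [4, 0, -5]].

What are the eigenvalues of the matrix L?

L is lower triangular, so its eigenvalues are the diagonal entries.
Diagonal: 1, 1, -5.

-5, 1, 1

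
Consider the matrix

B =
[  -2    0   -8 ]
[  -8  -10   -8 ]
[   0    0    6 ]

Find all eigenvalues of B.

-10, -2, 6

The characteristic polynomial is p(λ) = det(λI - B).
Expanding along the first row, p(λ) = λ^3 + 6λ^2 - 52λ - 120.
Since p(6) = 0, λ = 6 is a root.
Factor out (λ - 6): p(λ) = (λ - 6)·(λ^2 + 12λ + 20).
The quadratic factors as (λ + 10)·(λ + 2).
Eigenvalues: -10, -2, 6.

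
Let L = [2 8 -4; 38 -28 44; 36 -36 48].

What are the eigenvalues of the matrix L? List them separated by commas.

Set up det(lambda·I - L) = 0.
Expanding along the first row, p(lambda) = lambda^3 - 22·lambda^2 + 120·lambda.
Rational-root test: lambda = 12 gives p(12) = 0.
Factor out (lambda - 12): p(lambda) = (lambda - 12)·(lambda^2 - 10·lambda).
The quadratic factors as lambda·(lambda - 10).
Eigenvalues: 0, 10, 12.

0, 10, 12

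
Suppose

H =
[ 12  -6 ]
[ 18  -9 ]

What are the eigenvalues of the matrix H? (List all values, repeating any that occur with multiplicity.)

0, 3

det(H - μI) = (12 - μ)(-9 - μ) - (-6)·(18) = μ^2 - 3μ.
This factors as μ·(μ - 3) = 0.
Eigenvalues: 0, 3.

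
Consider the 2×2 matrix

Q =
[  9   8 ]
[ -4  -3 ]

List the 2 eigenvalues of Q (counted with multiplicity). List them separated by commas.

1, 5

det(Q - tI) = (9 - t)(-3 - t) - (8)·(-4) = t^2 - 6t + 5.
This factors as (t - 1)·(t - 5) = 0.
Eigenvalues: 1, 5.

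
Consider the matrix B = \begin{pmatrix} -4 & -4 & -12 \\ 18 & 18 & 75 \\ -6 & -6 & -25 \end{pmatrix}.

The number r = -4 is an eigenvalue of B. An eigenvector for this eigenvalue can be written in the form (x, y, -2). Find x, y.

We need (B + 4I)v = 0.
B + 4I = [[0, -4, -12], [18, 22, 75], [-6, -6, -21]].
Row 1: (0)·x + (-4)·y + (-12)·-2 = 0
Row 2: (18)·x + (22)·y + (75)·-2 = 0
Row 3: (-6)·x + (-6)·y + (-21)·-2 = 0
Solving gives x = 1, y = 6.
Check: B·(1, 6, -2) = (-4, -24, 8) = -4·(1, 6, -2).

1, 6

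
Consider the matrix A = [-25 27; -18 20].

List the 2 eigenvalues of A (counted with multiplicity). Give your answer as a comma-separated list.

-7, 2

det(A - lambda·I) = (-25 - lambda)(20 - lambda) - (27)·(-18) = lambda^2 + 5·lambda - 14.
This factors as (lambda + 7)·(lambda - 2) = 0.
Eigenvalues: -7, 2.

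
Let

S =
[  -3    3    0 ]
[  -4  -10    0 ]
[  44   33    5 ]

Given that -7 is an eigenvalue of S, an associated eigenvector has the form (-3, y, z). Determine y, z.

We need (S + 7I)v = 0.
S + 7I = [[4, 3, 0], [-4, -3, 0], [44, 33, 12]].
Row 1: (4)·-3 + (3)·y + (0)·z = 0
Row 2: (-4)·-3 + (-3)·y + (0)·z = 0
Row 3: (44)·-3 + (33)·y + (12)·z = 0
Solving gives y = 4, z = 0.
Check: S·(-3, 4, 0) = (21, -28, 0) = -7·(-3, 4, 0).

4, 0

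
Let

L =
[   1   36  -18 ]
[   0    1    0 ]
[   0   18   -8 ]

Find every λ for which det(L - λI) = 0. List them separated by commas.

-8, 1, 1

The characteristic polynomial is p(λ) = det(λI - L).
Expanding the 3×3 determinant: p(λ) = λ^3 + 6λ^2 - 15λ + 8.
Since p(1) = 0, λ = 1 is a root.
Factor out (λ - 1): p(λ) = (λ - 1)·(λ^2 + 7λ - 8).
The quadratic factors as (λ + 8)·(λ - 1).
Eigenvalues: -8, 1, 1.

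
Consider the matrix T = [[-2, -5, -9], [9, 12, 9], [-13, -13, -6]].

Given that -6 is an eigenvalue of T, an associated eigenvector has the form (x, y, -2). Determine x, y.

We need (T + 6I)v = 0.
T + 6I = [[4, -5, -9], [9, 18, 9], [-13, -13, 0]].
Row 1: (4)·x + (-5)·y + (-9)·-2 = 0
Row 2: (9)·x + (18)·y + (9)·-2 = 0
Row 3: (-13)·x + (-13)·y + (0)·-2 = 0
Solving gives x = -2, y = 2.
Check: T·(-2, 2, -2) = (12, -12, 12) = -6·(-2, 2, -2).

-2, 2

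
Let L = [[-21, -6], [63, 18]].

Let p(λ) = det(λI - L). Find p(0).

0

p(0) = det(0·I − L) = det(−L) = (−1)^2·det(L).
det(L) = 0, so p(0) = 0.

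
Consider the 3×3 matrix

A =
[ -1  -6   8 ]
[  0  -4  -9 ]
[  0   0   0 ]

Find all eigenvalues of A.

-4, -1, 0

A is upper triangular, so its eigenvalues are the diagonal entries.
Diagonal: -1, -4, 0.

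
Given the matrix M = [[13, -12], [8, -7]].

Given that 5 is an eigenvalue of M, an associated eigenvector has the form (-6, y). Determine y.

-4

We need (M - 5I)v = 0.
M - 5I = [[8, -12], [8, -12]].
Row 1: (8)·-6 + (-12)·y = 0
Row 2: (8)·-6 + (-12)·y = 0
Solving gives y = -4.
Check: M·(-6, -4) = (-30, -20) = 5·(-6, -4).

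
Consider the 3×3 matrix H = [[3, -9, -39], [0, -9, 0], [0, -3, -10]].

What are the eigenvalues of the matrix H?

Compute the characteristic polynomial p(r) = det(rI - H).
Expanding along the first row, p(r) = r^3 + 16r^2 + 33r - 270.
Rational-root test: r = 3 gives p(3) = 0.
Dividing by (r - 3) leaves r^2 + 19r + 90.
The quadratic factors as (r + 10)·(r + 9).
Eigenvalues: -10, -9, 3.

-10, -9, 3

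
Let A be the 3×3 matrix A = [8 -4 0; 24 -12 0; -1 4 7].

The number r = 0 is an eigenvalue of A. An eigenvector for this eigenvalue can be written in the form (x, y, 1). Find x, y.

-1, -2

We need (A)v = 0.
A = [[8, -4, 0], [24, -12, 0], [-1, 4, 7]].
Row 1: (8)·x + (-4)·y + (0)·1 = 0
Row 2: (24)·x + (-12)·y + (0)·1 = 0
Row 3: (-1)·x + (4)·y + (7)·1 = 0
Solving gives x = -1, y = -2.
Check: A·(-1, -2, 1) = (0, 0, 0) = 0·(-1, -2, 1).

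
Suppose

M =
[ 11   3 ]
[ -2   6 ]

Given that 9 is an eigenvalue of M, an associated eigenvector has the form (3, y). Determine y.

We need (M - 9I)v = 0.
M - 9I = [[2, 3], [-2, -3]].
Row 1: (2)·3 + (3)·y = 0
Row 2: (-2)·3 + (-3)·y = 0
Solving gives y = -2.
Check: M·(3, -2) = (27, -18) = 9·(3, -2).

-2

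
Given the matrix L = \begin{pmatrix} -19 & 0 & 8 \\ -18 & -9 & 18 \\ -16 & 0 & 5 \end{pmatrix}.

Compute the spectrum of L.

Compute the characteristic polynomial p(s) = det(sI - L).
Cofactor expansion gives p(s) = s^3 + 23s^2 + 159s + 297.
Try s = -9: p(-9) = 0, so -9 is a root.
Factor out (s + 9): p(s) = (s + 9)·(s^2 + 14s + 33).
The quadratic factors as (s + 11)·(s + 3).
Eigenvalues: -11, -9, -3.

-11, -9, -3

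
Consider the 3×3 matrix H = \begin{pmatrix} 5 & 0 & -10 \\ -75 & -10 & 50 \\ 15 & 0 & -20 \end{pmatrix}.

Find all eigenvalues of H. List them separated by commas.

Compute the characteristic polynomial p(μ) = det(μI - H).
Expanding the 3×3 determinant: p(μ) = μ^3 + 25μ^2 + 200μ + 500.
Since p(-10) = 0, μ = -10 is a root.
Dividing by (μ + 10) leaves μ^2 + 15μ + 50.
The quadratic factors as (μ + 10)·(μ + 5).
Eigenvalues: -10, -10, -5.

-10, -10, -5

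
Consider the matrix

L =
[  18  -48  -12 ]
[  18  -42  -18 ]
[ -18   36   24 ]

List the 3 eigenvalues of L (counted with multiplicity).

The characteristic polynomial is p(λ) = det(λI - L).
Expanding along the first row, p(λ) = λ^3 - 36λ.
Try λ = -6: p(-6) = 0, so -6 is a root.
Factor out (λ + 6): p(λ) = (λ + 6)·(λ^2 - 6λ).
The quadratic factors as λ·(λ - 6).
Eigenvalues: -6, 0, 6.

-6, 0, 6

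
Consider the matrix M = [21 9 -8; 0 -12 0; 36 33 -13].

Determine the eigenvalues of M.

-12, 3, 5

Compute the characteristic polynomial p(r) = det(rI - M).
Expanding the 3×3 determinant: p(r) = r^3 + 4r^2 - 81r + 180.
Since p(5) = 0, r = 5 is a root.
Dividing by (r - 5) leaves r^2 + 9r - 36.
The quadratic factors as (r + 12)·(r - 3).
Eigenvalues: -12, 3, 5.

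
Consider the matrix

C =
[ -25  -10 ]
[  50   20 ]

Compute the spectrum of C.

-5, 0

det(C - μI) = (-25 - μ)(20 - μ) - (-10)·(50) = μ^2 + 5μ.
This factors as (μ + 5)·μ = 0.
Eigenvalues: -5, 0.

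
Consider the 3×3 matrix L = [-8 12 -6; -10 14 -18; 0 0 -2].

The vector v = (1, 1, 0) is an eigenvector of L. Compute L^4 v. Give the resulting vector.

First find the eigenvalue: Lv = (4, 4, 0) = 4·(1, 1, 0), so λ = 4.
Then L^4 v = λ^4·v = 4^4·(1, 1, 0) = 256·(1, 1, 0) = (256, 256, 0).

(256, 256, 0)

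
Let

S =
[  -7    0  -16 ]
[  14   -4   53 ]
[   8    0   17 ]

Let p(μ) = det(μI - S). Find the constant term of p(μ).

p(μ) = μ^3 - 6μ^2 - 31μ + 36.
The constant term is 36.

36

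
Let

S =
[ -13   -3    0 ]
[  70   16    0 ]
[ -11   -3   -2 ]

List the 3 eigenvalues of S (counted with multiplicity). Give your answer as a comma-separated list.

-2, 1, 2

Compute the characteristic polynomial p(μ) = det(μI - S).
Expanding the 3×3 determinant: p(μ) = μ^3 - μ^2 - 4μ + 4.
Try μ = 1: p(1) = 0, so 1 is a root.
Dividing by (μ - 1) leaves μ^2 - 4.
The quadratic factors as (μ + 2)·(μ - 2).
Eigenvalues: -2, 1, 2.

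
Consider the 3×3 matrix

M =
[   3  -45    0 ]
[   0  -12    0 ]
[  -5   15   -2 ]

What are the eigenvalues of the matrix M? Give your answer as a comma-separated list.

-12, -2, 3

Compute the characteristic polynomial p(s) = det(sI - M).
Expanding along the first row, p(s) = s^3 + 11s^2 - 18s - 72.
Rational-root test: s = 3 gives p(3) = 0.
Factor out (s - 3): p(s) = (s - 3)·(s^2 + 14s + 24).
The quadratic factors as (s + 12)·(s + 2).
Eigenvalues: -12, -2, 3.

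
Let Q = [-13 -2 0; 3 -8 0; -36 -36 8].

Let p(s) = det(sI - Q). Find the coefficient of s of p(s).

-58

p(s) = s^3 + 13s^2 - 58s - 880.
The coefficient of s is -58.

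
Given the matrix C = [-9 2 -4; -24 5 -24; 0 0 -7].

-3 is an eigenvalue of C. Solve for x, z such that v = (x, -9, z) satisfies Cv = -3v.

We need (C + 3I)v = 0.
C + 3I = [[-6, 2, -4], [-24, 8, -24], [0, 0, -4]].
Row 1: (-6)·x + (2)·-9 + (-4)·z = 0
Row 2: (-24)·x + (8)·-9 + (-24)·z = 0
Row 3: (0)·x + (0)·-9 + (-4)·z = 0
Solving gives x = -3, z = 0.
Check: C·(-3, -9, 0) = (9, 27, 0) = -3·(-3, -9, 0).

-3, 0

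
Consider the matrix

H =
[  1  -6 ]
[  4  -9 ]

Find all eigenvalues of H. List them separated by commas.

-5, -3

det(H - rI) = (1 - r)(-9 - r) - (-6)·(4) = r^2 + 8r + 15.
This factors as (r + 5)·(r + 3) = 0.
Eigenvalues: -5, -3.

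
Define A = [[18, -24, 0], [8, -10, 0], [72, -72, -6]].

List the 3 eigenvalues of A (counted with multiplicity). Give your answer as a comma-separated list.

The characteristic polynomial is p(s) = det(sI - A).
Expanding along the first row, p(s) = s^3 - 2s^2 - 36s + 72.
Rational-root test: s = -6 gives p(-6) = 0.
Dividing by (s + 6) leaves s^2 - 8s + 12.
The quadratic factors as (s - 2)·(s - 6).
Eigenvalues: -6, 2, 6.

-6, 2, 6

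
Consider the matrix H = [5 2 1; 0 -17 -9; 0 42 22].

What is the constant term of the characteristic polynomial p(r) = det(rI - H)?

p(0) = det(0·I − H) = det(−H) = (−1)^3·det(H).
det(H) = 20, so p(0) = -20.

-20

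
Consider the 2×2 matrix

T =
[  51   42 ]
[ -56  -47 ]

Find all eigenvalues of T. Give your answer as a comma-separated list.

-5, 9

det(T - lambda·I) = (51 - lambda)(-47 - lambda) - (42)·(-56) = lambda^2 - 4·lambda - 45.
This factors as (lambda + 5)·(lambda - 9) = 0.
Eigenvalues: -5, 9.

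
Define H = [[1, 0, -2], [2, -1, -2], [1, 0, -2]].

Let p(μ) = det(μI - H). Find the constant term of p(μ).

0

p(μ) = μ^3 + 2μ^2 + μ.
The constant term is 0.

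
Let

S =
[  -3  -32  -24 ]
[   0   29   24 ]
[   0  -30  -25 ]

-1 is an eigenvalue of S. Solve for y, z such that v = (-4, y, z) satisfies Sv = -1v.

4, -5

We need (S + 1I)v = 0.
S + 1I = [[-2, -32, -24], [0, 30, 24], [0, -30, -24]].
Row 1: (-2)·-4 + (-32)·y + (-24)·z = 0
Row 2: (0)·-4 + (30)·y + (24)·z = 0
Row 3: (0)·-4 + (-30)·y + (-24)·z = 0
Solving gives y = 4, z = -5.
Check: S·(-4, 4, -5) = (4, -4, 5) = -1·(-4, 4, -5).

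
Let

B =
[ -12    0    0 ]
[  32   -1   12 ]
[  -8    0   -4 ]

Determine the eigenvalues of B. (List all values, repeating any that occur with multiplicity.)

The characteristic polynomial is p(s) = det(sI - B).
Cofactor expansion gives p(s) = s^3 + 17s^2 + 64s + 48.
Try s = -4: p(-4) = 0, so -4 is a root.
Dividing by (s + 4) leaves s^2 + 13s + 12.
The quadratic factors as (s + 12)·(s + 1).
Eigenvalues: -12, -4, -1.

-12, -4, -1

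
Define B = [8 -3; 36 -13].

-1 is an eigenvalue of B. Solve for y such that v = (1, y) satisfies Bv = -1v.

3

We need (B + 1I)v = 0.
B + 1I = [[9, -3], [36, -12]].
Row 1: (9)·1 + (-3)·y = 0
Row 2: (36)·1 + (-12)·y = 0
Solving gives y = 3.
Check: B·(1, 3) = (-1, -3) = -1·(1, 3).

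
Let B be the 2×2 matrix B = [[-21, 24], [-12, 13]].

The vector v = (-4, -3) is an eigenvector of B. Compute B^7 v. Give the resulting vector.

First find the eigenvalue: Bv = (12, 9) = -3·(-4, -3), so λ = -3.
Then B^7 v = λ^7·v = (-3)^7·(-4, -3) = -2187·(-4, -3) = (8748, 6561).

(8748, 6561)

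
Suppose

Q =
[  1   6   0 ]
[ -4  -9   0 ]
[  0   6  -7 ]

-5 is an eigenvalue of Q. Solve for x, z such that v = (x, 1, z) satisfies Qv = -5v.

We need (Q + 5I)v = 0.
Q + 5I = [[6, 6, 0], [-4, -4, 0], [0, 6, -2]].
Row 1: (6)·x + (6)·1 + (0)·z = 0
Row 2: (-4)·x + (-4)·1 + (0)·z = 0
Row 3: (0)·x + (6)·1 + (-2)·z = 0
Solving gives x = -1, z = 3.
Check: Q·(-1, 1, 3) = (5, -5, -15) = -5·(-1, 1, 3).

-1, 3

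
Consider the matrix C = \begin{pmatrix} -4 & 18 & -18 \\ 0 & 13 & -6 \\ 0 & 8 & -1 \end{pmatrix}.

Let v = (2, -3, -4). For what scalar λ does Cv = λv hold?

5

Compute Cv: C·(2, -3, -4) = (10, -15, -20).
Since Cv = λv, compare component 1: 10 = λ·2, so λ = 5.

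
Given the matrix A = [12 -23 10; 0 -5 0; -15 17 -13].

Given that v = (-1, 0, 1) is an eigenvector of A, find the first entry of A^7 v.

First find the eigenvalue: Av = (-2, 0, 2) = 2·(-1, 0, 1), so λ = 2.
Then A^7 v = λ^7·v = 2^7·(-1, 0, 1) = 128·(-1, 0, 1) = (-128, 0, 128).

-128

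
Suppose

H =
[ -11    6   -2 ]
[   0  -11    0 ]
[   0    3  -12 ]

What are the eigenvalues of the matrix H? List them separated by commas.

-12, -11, -11

Set up det(μI - H) = 0.
Expanding along the first row, p(μ) = μ^3 + 34μ^2 + 385μ + 1452.
Rational-root test: μ = -11 gives p(-11) = 0.
Dividing by (μ + 11) leaves μ^2 + 23μ + 132.
The quadratic factors as (μ + 12)·(μ + 11).
Eigenvalues: -12, -11, -11.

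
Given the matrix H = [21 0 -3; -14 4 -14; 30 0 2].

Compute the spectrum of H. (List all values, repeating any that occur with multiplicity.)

4, 11, 12

Compute the characteristic polynomial p(r) = det(rI - H).
Expanding the 3×3 determinant: p(r) = r^3 - 27r^2 + 224r - 528.
Since p(4) = 0, r = 4 is a root.
Dividing by (r - 4) leaves r^2 - 23r + 132.
The quadratic factors as (r - 11)·(r - 12).
Eigenvalues: 4, 11, 12.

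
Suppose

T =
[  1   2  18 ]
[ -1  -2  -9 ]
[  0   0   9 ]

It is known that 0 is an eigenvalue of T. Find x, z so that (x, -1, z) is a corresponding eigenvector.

2, 0

We need (T)v = 0.
T = [[1, 2, 18], [-1, -2, -9], [0, 0, 9]].
Row 1: (1)·x + (2)·-1 + (18)·z = 0
Row 2: (-1)·x + (-2)·-1 + (-9)·z = 0
Row 3: (0)·x + (0)·-1 + (9)·z = 0
Solving gives x = 2, z = 0.
Check: T·(2, -1, 0) = (0, 0, 0) = 0·(2, -1, 0).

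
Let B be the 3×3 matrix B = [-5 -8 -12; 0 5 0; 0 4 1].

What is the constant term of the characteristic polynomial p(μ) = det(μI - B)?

25

p(0) = det(0·I − B) = det(−B) = (−1)^3·det(B).
det(B) = -25, so p(0) = 25.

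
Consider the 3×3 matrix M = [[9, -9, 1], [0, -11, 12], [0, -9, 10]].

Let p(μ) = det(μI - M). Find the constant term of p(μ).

18

p(μ) = μ^3 - 8μ^2 - 11μ + 18.
The constant term is 18.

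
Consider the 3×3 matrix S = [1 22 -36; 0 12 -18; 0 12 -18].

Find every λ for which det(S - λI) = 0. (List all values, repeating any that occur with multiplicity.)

-6, 0, 1

Compute the characteristic polynomial p(lambda) = det(lambda·I - S).
Expanding along the first row, p(lambda) = lambda^3 + 5·lambda^2 - 6·lambda.
Since p(0) = 0, lambda = 0 is a root.
Factor out lambda: p(lambda) = lambda·(lambda^2 + 5·lambda - 6).
The quadratic factors as (lambda + 6)·(lambda - 1).
Eigenvalues: -6, 0, 1.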